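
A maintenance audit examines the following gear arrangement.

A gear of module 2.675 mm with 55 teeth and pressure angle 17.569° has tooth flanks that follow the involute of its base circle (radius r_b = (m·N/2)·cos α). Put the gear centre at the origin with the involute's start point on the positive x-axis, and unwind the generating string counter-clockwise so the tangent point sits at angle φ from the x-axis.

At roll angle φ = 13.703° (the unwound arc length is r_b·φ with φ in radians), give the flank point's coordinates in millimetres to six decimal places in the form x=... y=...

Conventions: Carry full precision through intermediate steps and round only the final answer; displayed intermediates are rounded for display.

class = single-mesh tooth geometry [base-circle involute, m = 2.675, 55T]
pitch radius r_p = m·N/2 = 2.675·55/2 = 73.562500
base radius r_b = r_p·cos α = 73.562500·cos 17.569° = 70.131113
roll angle φ = 13.703° = 0.23916247 rad
x = r_b·(cos φ + φ·sin φ) = 72.108227
y = r_b·(sin φ − φ·cos φ) = 0.317967

x=72.108227 y=0.317967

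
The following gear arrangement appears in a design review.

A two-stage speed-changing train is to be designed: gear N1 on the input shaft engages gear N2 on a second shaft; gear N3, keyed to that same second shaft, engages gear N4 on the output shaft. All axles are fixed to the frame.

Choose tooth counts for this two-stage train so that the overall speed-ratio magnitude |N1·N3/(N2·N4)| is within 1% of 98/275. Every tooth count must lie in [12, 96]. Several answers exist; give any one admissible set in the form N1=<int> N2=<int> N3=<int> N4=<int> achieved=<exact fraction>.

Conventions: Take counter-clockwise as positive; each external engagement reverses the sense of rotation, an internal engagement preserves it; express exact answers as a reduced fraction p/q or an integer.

topology: fixed-axis compound train — 2 stages, target 98/275
target = 98/275 in lowest terms: an exact hit needs N1·N3 = k·98 and N2·N4 = k·275 for one integer k, every count in [12, 96]; additionally prefer no 1:1 stage (N1 ≠ N2, N3 ≠ N4)
k = 1: no 1:1-free in-range split of k·98 and k·275 into factor pairs; take k = 2
k = 2: N1·N3 = 196 = 14·14, N2·N4 = 550 = 22·25
achieved = 14·14/(22·25) = 98/275; |achieved − target| = 0 ≤ 49/13750 ✓

N1=14 N2=22 N3=14 N4=25 achieved=98/275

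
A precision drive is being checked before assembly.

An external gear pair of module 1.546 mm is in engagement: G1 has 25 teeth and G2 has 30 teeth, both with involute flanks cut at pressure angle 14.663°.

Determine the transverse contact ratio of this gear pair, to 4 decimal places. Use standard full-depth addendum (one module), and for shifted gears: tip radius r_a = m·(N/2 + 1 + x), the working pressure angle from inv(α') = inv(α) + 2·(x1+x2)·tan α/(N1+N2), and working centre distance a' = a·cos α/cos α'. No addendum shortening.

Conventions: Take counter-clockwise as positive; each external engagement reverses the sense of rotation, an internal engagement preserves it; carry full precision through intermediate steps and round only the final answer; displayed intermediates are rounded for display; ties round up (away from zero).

1.9015

recognized (one external pair, fixed centres): single-mesh tooth geometry, m = 1.546, N1 = 25, N2 = 30
base radii: r_b1 = 18.695612, r_b2 = 22.434735
tip radii: r_a1 = 20.871000, r_a2 = 24.736000
no profile shift: α' = α, a' = a
action lengths: √(r_a1²−r_b1²) = 9.277539, √(r_a2²−r_b2²) = 10.418847
base pitch p_b = π·m·cos α = 4.698720
CR = (9.277539 + 10.418847 − 42.515000·sin 14.66300°)/4.698720 = 1.901460
contact ratio ≈ 1.9015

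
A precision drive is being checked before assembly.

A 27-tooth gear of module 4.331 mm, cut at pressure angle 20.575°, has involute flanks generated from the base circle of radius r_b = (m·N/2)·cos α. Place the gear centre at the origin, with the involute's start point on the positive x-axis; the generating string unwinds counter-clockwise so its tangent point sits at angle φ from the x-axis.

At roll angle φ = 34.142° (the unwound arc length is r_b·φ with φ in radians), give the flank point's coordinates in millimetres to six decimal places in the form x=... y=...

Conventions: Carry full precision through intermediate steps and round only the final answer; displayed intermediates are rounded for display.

x=63.611613 y=3.725410

single-mesh involute tooth geometry (27T wheel at module 4.331)
pitch radius r_p = m·N/2 = 4.331·27/2 = 58.468500
base radius r_b = r_p·cos α = 58.468500·cos 20.575° = 54.738968
roll angle φ = 34.142° = 0.59589031 rad
x = r_b·(cos φ + φ·sin φ) = 63.611613
y = r_b·(sin φ − φ·cos φ) = 3.725410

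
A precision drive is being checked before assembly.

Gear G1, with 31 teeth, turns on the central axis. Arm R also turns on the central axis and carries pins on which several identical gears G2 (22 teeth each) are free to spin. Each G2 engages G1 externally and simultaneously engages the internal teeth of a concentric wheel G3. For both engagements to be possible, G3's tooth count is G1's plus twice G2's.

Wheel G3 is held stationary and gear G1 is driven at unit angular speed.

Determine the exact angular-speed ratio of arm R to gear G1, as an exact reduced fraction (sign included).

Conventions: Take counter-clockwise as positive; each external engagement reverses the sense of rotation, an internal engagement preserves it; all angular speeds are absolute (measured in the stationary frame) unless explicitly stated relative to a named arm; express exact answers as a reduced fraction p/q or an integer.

31/106

planetary set (31T centre, 22T on arm, 75T internal) — Willis relation
ring teeth: 31 + 2·22 = 75
31(ω_sun−ω_arm) = −75(ω_ring−ω_arm),  ω_ring = 0, ω_sun = 1
31(1−ω_arm) = −75(0−ω_arm)  ⇒  106·ω_arm = 31  ⇒  ω_arm = 31/106
ω_out/ω_in = 31/106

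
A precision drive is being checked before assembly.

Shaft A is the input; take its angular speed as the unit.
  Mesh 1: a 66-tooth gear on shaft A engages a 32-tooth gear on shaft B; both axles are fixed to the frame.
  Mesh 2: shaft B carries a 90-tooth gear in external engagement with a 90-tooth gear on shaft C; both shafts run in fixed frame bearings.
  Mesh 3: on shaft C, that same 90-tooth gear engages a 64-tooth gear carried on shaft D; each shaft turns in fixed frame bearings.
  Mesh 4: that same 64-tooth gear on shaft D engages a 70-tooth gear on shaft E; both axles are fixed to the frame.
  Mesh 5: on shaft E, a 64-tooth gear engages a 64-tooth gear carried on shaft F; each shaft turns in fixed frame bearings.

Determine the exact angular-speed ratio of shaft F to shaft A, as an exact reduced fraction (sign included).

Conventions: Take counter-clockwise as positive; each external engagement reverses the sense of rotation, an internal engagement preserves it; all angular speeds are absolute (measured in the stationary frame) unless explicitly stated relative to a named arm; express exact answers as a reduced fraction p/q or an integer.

-297/112

class = fixed-axis compound train [5 meshes; 5 ratios multiply, 5 sense flips]
mesh 1 [66T→32T]: running ratio 33/16, sense −
mesh 2 [90T→90T]: running ratio 33/16, sense +
mesh 3 [90T→64T]: running ratio 1485/512, sense −
mesh 4 [64T→70T]: running ratio 297/112, sense +
mesh 5 [64T→64T]: running ratio 297/112, sense −
ω_out/ω_in = -297/112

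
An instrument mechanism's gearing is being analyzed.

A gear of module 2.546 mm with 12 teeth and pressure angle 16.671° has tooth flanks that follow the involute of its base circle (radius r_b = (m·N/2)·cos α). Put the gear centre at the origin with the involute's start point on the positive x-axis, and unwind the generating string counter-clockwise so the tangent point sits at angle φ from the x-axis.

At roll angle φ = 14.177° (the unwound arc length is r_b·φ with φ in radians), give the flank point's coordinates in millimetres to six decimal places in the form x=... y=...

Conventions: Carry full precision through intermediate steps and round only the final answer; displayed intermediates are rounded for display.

x=15.075058 y=0.073445

topology: single-mesh involute geometry — m = 2.546, N = 12
pitch radius r_p = m·N/2 = 2.546·12/2 = 15.276000
base radius r_b = r_p·cos α = 15.276000·cos 16.671° = 14.633916
roll angle φ = 14.177° = 0.24743533 rad
x = r_b·(cos φ + φ·sin φ) = 15.075058
y = r_b·(sin φ − φ·cos φ) = 0.073445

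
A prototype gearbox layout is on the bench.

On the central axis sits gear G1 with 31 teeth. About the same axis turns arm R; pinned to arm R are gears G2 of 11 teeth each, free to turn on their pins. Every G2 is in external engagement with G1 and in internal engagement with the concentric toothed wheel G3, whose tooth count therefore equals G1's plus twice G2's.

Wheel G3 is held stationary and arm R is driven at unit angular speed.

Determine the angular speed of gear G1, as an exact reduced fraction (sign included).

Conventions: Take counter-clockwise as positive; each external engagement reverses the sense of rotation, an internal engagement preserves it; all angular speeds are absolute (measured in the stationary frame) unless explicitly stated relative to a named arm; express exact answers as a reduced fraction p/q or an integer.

recognized (axles ride arm R): planetary set, 31/11/53 teeth
ring teeth: 31 + 2·11 = 53
31(ω_sun−ω_arm) = −53(ω_ring−ω_arm),  ω_ring = 0, ω_arm = 1
ω_sun = 1 − (53/31)(0−1) = 84/31
exact speed ratio = 84/31

84/31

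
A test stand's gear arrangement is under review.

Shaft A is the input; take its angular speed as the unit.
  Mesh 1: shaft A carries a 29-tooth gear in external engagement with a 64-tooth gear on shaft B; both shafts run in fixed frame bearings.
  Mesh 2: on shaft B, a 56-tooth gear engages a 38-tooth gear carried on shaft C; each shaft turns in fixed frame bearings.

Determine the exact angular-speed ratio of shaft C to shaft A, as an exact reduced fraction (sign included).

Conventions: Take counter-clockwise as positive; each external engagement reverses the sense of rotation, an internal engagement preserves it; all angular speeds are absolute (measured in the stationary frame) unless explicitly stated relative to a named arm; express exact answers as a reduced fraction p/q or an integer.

203/304

class = fixed-axis compound train [2 meshes; 2 ratios multiply, 2 sense flips]
mesh 1 [29T→64T]: running ratio 29/64, sense −
mesh 2 [56T→38T]: running ratio 203/304, sense +
ω_out/ω_in = 203/304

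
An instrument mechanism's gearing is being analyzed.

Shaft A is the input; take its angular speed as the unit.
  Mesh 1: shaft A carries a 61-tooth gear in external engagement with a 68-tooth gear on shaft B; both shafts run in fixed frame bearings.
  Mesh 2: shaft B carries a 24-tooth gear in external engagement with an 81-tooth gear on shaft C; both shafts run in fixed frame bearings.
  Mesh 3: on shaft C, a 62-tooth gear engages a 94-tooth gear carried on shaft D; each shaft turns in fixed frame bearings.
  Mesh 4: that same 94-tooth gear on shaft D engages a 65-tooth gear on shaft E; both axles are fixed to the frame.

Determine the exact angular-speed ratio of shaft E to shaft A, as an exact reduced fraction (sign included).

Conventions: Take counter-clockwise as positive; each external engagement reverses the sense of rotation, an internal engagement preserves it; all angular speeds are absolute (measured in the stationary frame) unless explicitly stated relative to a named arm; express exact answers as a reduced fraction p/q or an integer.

7564/29835

class = fixed-axis compound train [4 meshes; 4 ratios multiply, 4 sense flips]
mesh 1 [61T→68T]: running ratio 61/68, sense −
mesh 2 [24T→81T]: running ratio 122/459, sense +
mesh 3 [62T→94T]: running ratio 3782/21573, sense −
mesh 4 [94T→65T]: running ratio 7564/29835, sense +
ω_out/ω_in = 7564/29835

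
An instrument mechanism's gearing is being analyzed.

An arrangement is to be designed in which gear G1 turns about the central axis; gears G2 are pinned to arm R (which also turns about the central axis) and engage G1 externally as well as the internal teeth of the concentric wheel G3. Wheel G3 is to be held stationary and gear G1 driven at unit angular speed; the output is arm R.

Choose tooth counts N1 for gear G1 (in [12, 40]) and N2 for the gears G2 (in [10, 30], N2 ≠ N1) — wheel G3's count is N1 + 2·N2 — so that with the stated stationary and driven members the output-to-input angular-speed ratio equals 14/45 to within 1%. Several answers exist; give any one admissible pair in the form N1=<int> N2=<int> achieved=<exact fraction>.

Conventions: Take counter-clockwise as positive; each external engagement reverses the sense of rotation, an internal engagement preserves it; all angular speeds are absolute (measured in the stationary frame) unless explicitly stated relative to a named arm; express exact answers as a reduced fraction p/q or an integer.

topology: planetary set — design target 14/45, arm = carrier (Willis)
Willis with ω_ring = 0: ω_arm/ω_sun = N1/(N1+N3); set equal to 14/45  ⇒  N3/N1 = 1/(14/45) − 1 = 31/14
N3 = N1 + 2·N2  ⇒  N2/N1 = (N3/N1 − 1)/2 = (31/14 − 1)/2 = 17/28
smallest multiple with N1 ≥ 12 and N2 ≥ 10: k = 1  ⇒  N1 = 1·28 = 28, N2 = 1·17 = 17 (N1 ≤ 40, N2 ≤ 30, N2 ≠ N1 ✓), N3 = 28 + 2·17 = 62
check: N1/(N1+N3) with N1 = 28, N3 = 62 gives 14/45; |achieved − target| = 0 ≤ 7/2250 ✓

N1=28 N2=17 achieved=14/45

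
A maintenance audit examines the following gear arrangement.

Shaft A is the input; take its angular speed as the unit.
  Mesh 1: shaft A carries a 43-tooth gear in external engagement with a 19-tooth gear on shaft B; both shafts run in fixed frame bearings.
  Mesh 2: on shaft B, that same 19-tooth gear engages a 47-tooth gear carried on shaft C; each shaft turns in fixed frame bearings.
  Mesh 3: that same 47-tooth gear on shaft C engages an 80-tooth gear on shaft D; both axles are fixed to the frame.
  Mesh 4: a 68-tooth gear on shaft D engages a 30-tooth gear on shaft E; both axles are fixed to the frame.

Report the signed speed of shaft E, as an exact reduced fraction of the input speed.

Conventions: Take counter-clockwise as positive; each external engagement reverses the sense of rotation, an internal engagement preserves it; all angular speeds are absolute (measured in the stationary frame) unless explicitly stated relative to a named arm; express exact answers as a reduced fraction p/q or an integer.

4-mesh fixed-axis compound train (all bearings frame-fixed)
mesh 1 [43T→19T]: |ω|/ω_in = 1×43/19 = 43/19, sense flips to −
mesh 2 [19T→47T]: |ω|/ω_in = (43/19)×19/47 = 43/47, sense flips to +
mesh 3 [47T→80T]: |ω|/ω_in = (43/47)×47/80 = 43/80, sense flips to −
mesh 4 [68T→30T]: |ω|/ω_in = (43/80)×68/30 = 731/600, sense flips to +
signed output speed (× input speed) = 731/600

731/600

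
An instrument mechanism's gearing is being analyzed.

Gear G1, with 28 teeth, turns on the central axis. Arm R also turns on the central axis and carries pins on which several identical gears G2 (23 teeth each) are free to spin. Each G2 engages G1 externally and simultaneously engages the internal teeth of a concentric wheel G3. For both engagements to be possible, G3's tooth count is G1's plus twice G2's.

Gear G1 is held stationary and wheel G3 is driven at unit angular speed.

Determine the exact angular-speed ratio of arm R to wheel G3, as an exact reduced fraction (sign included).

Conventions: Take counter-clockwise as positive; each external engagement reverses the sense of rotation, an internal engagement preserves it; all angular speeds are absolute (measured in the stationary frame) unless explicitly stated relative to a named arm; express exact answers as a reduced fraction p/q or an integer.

37/51

planetary set (28T centre, 23T on arm, 74T internal) — Willis relation
ring teeth: 28 + 2·23 = 74
28(ω_sun−ω_arm) = −74(ω_ring−ω_arm),  ω_sun = 0, ω_ring = 1
28(0−ω_arm) = −74(1−ω_arm)  ⇒  102·ω_arm = 74  ⇒  ω_arm = 37/51
ω_out/ω_in = 37/51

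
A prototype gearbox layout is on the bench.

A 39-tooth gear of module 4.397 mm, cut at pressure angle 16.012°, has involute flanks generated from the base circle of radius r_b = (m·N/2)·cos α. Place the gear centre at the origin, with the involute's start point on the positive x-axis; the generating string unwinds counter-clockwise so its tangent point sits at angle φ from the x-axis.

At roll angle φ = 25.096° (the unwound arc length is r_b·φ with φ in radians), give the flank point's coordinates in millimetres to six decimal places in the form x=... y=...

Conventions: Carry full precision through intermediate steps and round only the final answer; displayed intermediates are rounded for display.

class = single-mesh tooth geometry [base-circle involute, m = 4.397, 39T]
pitch radius r_p = m·N/2 = 4.397·39/2 = 85.741500
base radius r_b = r_p·cos α = 85.741500·cos 16.012° = 82.415068
roll angle φ = 25.096° = 0.43800783 rad
x = r_b·(cos φ + φ·sin φ) = 89.945612
y = r_b·(sin φ − φ·cos φ) = 2.264519

x=89.945612 y=2.264519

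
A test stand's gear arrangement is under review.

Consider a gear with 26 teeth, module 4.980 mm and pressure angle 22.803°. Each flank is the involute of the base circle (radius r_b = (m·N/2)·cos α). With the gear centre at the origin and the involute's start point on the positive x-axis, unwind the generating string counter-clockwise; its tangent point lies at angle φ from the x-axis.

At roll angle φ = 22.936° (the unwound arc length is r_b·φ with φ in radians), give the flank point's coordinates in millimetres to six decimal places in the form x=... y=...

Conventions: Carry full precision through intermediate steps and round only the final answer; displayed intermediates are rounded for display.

class = single-mesh tooth geometry [base-circle involute, m = 4.980, 26T]
pitch radius r_p = m·N/2 = 4.980·26/2 = 64.740000
base radius r_b = r_p·cos α = 64.740000·cos 22.803° = 59.680107
roll angle φ = 22.936° = 0.40030872 rad
x = r_b·(cos φ + φ·sin φ) = 64.272020
y = r_b·(sin φ − φ·cos φ) = 1.255793

x=64.272020 y=1.255793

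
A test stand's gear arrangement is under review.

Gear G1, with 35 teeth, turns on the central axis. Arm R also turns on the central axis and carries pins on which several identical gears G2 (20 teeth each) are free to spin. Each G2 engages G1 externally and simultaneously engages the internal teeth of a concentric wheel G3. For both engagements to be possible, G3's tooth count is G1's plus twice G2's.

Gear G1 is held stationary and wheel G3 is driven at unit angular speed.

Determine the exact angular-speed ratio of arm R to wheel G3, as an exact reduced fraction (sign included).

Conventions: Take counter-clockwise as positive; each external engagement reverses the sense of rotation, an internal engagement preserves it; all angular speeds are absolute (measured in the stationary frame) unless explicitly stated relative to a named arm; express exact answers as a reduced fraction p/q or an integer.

recognized (axles ride arm R): planetary set, 35/20/75 teeth
ring teeth: 35 + 2·20 = 75
35(ω_sun−ω_arm) = −75(ω_ring−ω_arm),  ω_sun = 0, ω_ring = 1
35(0−ω_arm) = −75(1−ω_arm)  ⇒  110·ω_arm = 75  ⇒  ω_arm = 15/22
ω_out/ω_in = 15/22

15/22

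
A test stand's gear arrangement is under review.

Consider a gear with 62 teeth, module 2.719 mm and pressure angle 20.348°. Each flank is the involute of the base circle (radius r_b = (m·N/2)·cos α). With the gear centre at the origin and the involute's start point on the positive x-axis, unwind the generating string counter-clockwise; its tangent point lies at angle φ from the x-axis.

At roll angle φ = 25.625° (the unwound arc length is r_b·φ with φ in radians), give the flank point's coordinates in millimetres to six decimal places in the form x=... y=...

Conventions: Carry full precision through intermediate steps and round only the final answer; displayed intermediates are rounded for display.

x=86.542198 y=2.309820

topology: single-mesh involute geometry — m = 2.719, N = 62
pitch radius r_p = m·N/2 = 2.719·62/2 = 84.289000
base radius r_b = r_p·cos α = 84.289000·cos 20.348° = 79.029194
roll angle φ = 25.625° = 0.44724062 rad
x = r_b·(cos φ + φ·sin φ) = 86.542198
y = r_b·(sin φ − φ·cos φ) = 2.309820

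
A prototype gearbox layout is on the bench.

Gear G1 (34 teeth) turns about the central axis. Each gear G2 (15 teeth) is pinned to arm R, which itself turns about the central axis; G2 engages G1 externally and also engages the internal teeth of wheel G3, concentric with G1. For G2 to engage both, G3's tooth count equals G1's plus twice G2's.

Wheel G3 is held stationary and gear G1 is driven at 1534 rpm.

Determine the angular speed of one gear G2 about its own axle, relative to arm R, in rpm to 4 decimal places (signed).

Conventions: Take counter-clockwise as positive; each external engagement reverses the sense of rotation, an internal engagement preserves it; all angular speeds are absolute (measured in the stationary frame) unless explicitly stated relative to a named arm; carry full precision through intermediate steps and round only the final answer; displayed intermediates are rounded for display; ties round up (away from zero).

class = planetary set [G3 = 34+2·15 = 64; Willis about the carrier]
normalise by the input: solve with ω_sun = 1, then scale by 1534 rpm
ring teeth: 34 + 2·15 = 64
34(ω_sun−ω_arm) = −64(ω_ring−ω_arm),  ω_ring = 0, ω_sun = 1
34(1−ω_arm) = −64(0−ω_arm)  ⇒  98·ω_arm = 34  ⇒  ω_arm = 17/49
sun–planet mesh: 34·(1−17/49) = −15·(ω_p−ω_arm)  ⇒  ω_p−ω_arm = -1088/735
scale: ω_p−ω_arm = -1088/735 × 1534 rpm = -2270.7374 rpm

-2270.7374 rpm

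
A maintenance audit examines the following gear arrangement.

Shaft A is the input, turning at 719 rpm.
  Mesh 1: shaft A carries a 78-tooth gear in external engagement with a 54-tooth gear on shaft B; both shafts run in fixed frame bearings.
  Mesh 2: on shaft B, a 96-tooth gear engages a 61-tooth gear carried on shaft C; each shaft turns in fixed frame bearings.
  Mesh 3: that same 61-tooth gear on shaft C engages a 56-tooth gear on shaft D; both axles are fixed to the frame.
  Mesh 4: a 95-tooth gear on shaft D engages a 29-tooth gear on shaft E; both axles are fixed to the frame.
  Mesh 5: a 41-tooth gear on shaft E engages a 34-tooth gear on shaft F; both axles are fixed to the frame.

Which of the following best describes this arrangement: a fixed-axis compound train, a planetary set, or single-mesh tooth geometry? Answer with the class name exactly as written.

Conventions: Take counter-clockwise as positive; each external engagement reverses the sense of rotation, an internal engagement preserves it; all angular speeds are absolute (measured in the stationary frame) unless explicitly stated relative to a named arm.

fixed-axis compound train

class = fixed-axis compound train [5 meshes; 5 ratios multiply, 5 sense flips]
classification: fixed-axis compound train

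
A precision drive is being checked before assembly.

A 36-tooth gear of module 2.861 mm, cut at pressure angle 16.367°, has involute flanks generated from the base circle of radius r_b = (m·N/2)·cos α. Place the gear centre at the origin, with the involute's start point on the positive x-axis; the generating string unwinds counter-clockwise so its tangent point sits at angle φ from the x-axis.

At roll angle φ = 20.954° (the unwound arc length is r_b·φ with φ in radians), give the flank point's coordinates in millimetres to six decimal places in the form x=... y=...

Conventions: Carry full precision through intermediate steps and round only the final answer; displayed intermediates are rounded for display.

single-mesh involute tooth geometry (36T wheel at module 2.861)
pitch radius r_p = m·N/2 = 2.861·36/2 = 51.498000
base radius r_b = r_p·cos α = 51.498000·cos 16.367° = 49.411117
roll angle φ = 20.954° = 0.36571629 rad
x = r_b·(cos φ + φ·sin φ) = 52.605777
y = r_b·(sin φ − φ·cos φ) = 0.794907

x=52.605777 y=0.794907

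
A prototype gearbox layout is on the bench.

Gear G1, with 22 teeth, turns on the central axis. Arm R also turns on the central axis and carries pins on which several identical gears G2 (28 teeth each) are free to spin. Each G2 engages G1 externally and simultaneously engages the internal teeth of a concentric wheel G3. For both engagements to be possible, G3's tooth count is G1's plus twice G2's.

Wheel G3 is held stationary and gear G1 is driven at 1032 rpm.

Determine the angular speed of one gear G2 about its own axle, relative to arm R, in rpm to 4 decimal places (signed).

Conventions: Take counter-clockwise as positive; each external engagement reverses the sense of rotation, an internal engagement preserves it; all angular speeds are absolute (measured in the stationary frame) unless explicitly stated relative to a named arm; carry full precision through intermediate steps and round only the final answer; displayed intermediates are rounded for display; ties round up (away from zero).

planetary set (22T centre, 28T on arm, 78T internal) — Willis relation
normalise by the input: solve with ω_sun = 1, then scale by 1032 rpm
ring teeth: 22 + 2·28 = 78
22(ω_sun−ω_arm) = −78(ω_ring−ω_arm),  ω_ring = 0, ω_sun = 1
22(1−ω_arm) = −78(0−ω_arm)  ⇒  100·ω_arm = 22  ⇒  ω_arm = 11/50
sun–planet mesh: 22·(1−11/50) = −28·(ω_p−ω_arm)  ⇒  ω_p−ω_arm = -429/700
scale: ω_p−ω_arm = -429/700 × 1032 rpm = -632.4686 rpm

-632.4686 rpm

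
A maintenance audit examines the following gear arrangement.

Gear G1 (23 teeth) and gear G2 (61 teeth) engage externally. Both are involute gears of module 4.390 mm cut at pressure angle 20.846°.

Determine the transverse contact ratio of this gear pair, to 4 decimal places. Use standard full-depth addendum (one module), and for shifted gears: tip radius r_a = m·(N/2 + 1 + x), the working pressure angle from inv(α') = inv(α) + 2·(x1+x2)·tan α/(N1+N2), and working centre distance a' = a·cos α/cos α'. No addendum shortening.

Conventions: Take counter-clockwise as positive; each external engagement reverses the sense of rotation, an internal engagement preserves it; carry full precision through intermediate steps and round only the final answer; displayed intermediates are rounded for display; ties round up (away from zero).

recognized (one external pair, fixed centres): single-mesh tooth geometry, m = 4.390, N1 = 23, N2 = 61
base radii: r_b1 = 47.180266, r_b2 = 125.130270
tip radii: r_a1 = 54.875000, r_a2 = 138.285000
no profile shift: α' = α, a' = a
action lengths: √(r_a1²−r_b1²) = 28.022993, √(r_a2²−r_b2²) = 58.865581
base pitch p_b = π·m·cos α = 12.888798
CR = (28.022993 + 58.865581 − 184.380000·sin 20.84600°)/12.888798 = 1.650704
contact ratio ≈ 1.6507

1.6507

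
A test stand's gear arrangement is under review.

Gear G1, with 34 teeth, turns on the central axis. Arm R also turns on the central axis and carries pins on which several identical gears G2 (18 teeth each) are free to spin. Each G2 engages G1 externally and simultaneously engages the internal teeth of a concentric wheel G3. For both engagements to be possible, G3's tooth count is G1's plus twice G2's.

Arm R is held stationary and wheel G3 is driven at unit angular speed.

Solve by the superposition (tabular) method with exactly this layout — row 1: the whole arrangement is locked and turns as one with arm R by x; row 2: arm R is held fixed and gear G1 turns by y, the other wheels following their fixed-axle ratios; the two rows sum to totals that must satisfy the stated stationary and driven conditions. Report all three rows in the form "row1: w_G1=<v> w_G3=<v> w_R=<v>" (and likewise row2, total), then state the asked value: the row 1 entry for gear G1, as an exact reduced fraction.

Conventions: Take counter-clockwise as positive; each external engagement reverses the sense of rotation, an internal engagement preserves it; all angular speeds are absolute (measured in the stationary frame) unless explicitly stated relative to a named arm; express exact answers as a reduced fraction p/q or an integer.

recognized (axles ride arm R): planetary set, 34/18/70 teeth
row 1 (train locked, turned with arm): all members turn x
row 2 (arm held, sun turns y): ω_ring = −(34/70)·y, ω_arm = 0
boundary: total ω_arm = x = 0 and total ω_ring = x − (34/70)·y = 1  ⇒  y = -35/17, x = 0
row 2 ring = −(34/70)·(-35/17) = 1
totals (row 1 + row 2): sun 0 + (-35/17) = -35/17, ring 0 + 1 = 1, arm 0 + 0 = 0
asked cell (row1, sun) = 0

row1: w_G1=0 w_G3=0 w_R=0
row2: w_G1=-35/17 w_G3=1 w_R=0
total: w_G1=-35/17 w_G3=1 w_R=0
asked value: 0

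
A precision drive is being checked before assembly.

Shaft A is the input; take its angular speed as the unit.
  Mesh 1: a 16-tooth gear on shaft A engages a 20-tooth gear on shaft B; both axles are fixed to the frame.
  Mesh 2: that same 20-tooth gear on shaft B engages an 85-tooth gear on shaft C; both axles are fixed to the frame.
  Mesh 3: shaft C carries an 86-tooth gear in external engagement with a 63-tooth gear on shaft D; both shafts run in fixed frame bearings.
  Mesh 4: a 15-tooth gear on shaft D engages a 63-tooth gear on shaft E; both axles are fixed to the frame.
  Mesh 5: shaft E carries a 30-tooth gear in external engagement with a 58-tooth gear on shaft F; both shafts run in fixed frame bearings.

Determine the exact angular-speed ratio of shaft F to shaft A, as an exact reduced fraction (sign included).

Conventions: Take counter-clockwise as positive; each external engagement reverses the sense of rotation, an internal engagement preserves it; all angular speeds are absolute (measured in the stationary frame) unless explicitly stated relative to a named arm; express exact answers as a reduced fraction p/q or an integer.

-6880/217413

class = fixed-axis compound train [5 meshes; 5 ratios multiply, 5 sense flips]
mesh 1 [16T→20T]: running ratio 4/5, sense −
mesh 2 [20T→85T]: running ratio 16/85, sense +
mesh 3 [86T→63T]: running ratio 1376/5355, sense −
mesh 4 [15T→63T]: running ratio 1376/22491, sense +
mesh 5 [30T→58T]: running ratio 6880/217413, sense −
ω_out/ω_in = -6880/217413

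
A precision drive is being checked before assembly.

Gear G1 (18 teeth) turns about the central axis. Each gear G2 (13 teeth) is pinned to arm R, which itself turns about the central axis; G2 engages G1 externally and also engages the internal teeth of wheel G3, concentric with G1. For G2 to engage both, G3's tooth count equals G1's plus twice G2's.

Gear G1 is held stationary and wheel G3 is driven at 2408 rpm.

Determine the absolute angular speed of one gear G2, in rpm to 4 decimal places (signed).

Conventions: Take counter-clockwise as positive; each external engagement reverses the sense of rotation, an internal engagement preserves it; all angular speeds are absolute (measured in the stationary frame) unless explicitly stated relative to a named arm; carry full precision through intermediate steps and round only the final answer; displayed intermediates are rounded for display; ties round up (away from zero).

recognized (axles ride arm R): planetary set, 18/13/44 teeth
normalise by the input: solve with ω_ring = 1, then scale by 2408 rpm
ring teeth: 18 + 2·13 = 44
18(ω_sun−ω_arm) = −44(ω_ring−ω_arm),  ω_sun = 0, ω_ring = 1
18(0−ω_arm) = −44(1−ω_arm)  ⇒  62·ω_arm = 44  ⇒  ω_arm = 22/31
sun–planet mesh: 18·(0−22/31) = −13·(ω_p−ω_arm)  ⇒  ω_p−ω_arm = 396/403
ω_p = 22/31 + 396/403 = 22/13
scale: ω_p = 22/13 × 2408 rpm = +4075.0769 rpm

+4075.0769 rpm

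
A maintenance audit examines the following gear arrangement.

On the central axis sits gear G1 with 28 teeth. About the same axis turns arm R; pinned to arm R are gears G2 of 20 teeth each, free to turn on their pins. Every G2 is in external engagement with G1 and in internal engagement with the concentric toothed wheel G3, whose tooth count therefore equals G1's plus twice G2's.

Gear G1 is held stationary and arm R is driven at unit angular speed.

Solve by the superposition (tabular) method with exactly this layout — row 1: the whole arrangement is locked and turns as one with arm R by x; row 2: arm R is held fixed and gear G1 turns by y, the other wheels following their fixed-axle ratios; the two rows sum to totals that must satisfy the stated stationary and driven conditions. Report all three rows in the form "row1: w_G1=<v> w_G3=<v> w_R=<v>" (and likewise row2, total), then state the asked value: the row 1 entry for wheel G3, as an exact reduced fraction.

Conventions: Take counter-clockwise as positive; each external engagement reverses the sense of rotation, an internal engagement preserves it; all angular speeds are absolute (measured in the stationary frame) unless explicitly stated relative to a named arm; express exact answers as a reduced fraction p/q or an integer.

planetary set (28T centre, 20T on arm, 68T internal) — Willis relation
row 1: whole set turns with the arm by x
superposition row 2 [arm held]: sun y, ring −(28/68)·y, arm 0
boundary: total ω_sun = x + y = 0 and total ω_arm = x = 1  ⇒  y = -1, x = 1
row 2 ring = −(28/68)·(-1) = 7/17
totals (row 1 + row 2): sun 1 + (-1) = 0, ring 1 + 7/17 = 24/17, arm 1 + 0 = 1
asked cell (row1, ring) = 1

row1: w_G1=1 w_G3=1 w_R=1
row2: w_G1=-1 w_G3=7/17 w_R=0
total: w_G1=0 w_G3=24/17 w_R=1
asked value: 1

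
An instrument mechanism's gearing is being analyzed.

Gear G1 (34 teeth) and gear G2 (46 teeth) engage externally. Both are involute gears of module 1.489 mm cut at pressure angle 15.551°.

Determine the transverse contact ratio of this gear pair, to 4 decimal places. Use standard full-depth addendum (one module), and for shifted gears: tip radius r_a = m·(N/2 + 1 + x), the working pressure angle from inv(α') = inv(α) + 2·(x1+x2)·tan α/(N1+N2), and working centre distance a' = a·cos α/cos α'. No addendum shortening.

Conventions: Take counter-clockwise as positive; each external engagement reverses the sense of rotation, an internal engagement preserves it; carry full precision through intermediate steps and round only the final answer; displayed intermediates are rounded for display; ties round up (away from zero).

1.9709

recognized (one external pair, fixed centres): single-mesh tooth geometry, m = 1.489, N1 = 34, N2 = 46
base radii: r_b1 = 24.386347, r_b2 = 32.993293
tip radii: r_a1 = 26.802000, r_a2 = 35.736000
no profile shift: α' = α, a' = a
action lengths: √(r_a1²−r_b1²) = 11.119950, √(r_a2²−r_b2²) = 13.729688
base pitch p_b = π·m·cos α = 4.506586
CR = (11.119950 + 13.729688 − 59.560000·sin 15.55100°)/4.506586 = 1.970858
contact ratio ≈ 1.9709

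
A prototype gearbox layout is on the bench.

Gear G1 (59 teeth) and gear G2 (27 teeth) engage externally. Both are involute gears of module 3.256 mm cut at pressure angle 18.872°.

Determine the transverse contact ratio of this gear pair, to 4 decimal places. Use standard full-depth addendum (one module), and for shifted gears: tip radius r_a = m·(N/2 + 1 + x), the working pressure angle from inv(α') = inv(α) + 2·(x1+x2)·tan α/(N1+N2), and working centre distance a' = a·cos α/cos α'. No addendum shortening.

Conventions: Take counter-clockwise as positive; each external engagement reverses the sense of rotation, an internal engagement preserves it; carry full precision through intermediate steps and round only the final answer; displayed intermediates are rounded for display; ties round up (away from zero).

1.7634

class = single-mesh tooth geometry [involute pair 59T × 27T, m = 3.256]
base radii: r_b1 = 90.888585, r_b2 = 41.593081
tip radii: r_a1 = 99.308000, r_a2 = 47.212000
no profile shift: α' = α, a' = a
action lengths: √(r_a1²−r_b1²) = 40.016797, √(r_a2²−r_b2²) = 22.338052
base pitch p_b = π·m·cos α = 9.679149
CR = (40.016797 + 22.338052 − 140.008000·sin 18.87200°)/9.679149 = 1.763436
contact ratio ≈ 1.7634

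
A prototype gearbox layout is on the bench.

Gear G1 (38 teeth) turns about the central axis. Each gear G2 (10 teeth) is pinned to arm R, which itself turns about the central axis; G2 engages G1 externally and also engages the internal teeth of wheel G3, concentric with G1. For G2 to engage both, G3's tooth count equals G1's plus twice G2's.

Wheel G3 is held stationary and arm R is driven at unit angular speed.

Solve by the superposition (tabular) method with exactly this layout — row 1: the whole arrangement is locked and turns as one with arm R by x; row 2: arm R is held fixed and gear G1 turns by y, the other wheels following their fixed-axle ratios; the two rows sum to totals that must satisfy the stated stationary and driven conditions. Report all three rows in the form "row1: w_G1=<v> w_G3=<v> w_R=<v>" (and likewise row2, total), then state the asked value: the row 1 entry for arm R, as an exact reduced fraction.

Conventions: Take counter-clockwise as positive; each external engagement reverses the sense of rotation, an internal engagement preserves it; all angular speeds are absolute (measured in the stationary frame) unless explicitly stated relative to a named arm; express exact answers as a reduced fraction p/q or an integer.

topology: planetary set — G1 38T / G2 10T / G3 58T, arm = carrier (Willis)
row 1 (train locked, turned with arm): all members turn x
row 2 (arm held, sun turns y): ω_ring = −(38/58)·y, ω_arm = 0
boundary: total ω_ring = x − (38/58)·y = 0 and total ω_arm = x = 1  ⇒  y = 29/19, x = 1
row 2 ring = −(38/58)·29/19 = -1
totals (row 1 + row 2): sun 1 + 29/19 = 48/19, ring 1 + (-1) = 0, arm 1 + 0 = 1
asked cell (row1, arm) = 1

row1: w_G1=1 w_G3=1 w_R=1
row2: w_G1=29/19 w_G3=-1 w_R=0
total: w_G1=48/19 w_G3=0 w_R=1
asked value: 1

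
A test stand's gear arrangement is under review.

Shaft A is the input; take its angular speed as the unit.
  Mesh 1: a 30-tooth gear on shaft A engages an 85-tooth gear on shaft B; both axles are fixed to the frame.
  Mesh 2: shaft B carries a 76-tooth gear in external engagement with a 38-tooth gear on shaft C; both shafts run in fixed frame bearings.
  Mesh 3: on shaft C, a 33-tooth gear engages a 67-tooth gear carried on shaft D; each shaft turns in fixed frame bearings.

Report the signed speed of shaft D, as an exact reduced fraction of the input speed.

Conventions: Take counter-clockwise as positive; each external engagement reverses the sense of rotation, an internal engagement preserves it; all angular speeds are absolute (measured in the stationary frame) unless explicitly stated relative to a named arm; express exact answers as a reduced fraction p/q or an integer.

-396/1139

3-mesh fixed-axis compound train (all bearings frame-fixed)
mesh 1 [30T→85T]: |ω|/ω_in = 1×30/85 = 6/17, sense flips to −
mesh 2 [76T→38T]: |ω|/ω_in = (6/17)×76/38 = 12/17, sense flips to +
mesh 3 [33T→67T]: |ω|/ω_in = (12/17)×33/67 = 396/1139, sense flips to −
signed output speed (× input speed) = -396/1139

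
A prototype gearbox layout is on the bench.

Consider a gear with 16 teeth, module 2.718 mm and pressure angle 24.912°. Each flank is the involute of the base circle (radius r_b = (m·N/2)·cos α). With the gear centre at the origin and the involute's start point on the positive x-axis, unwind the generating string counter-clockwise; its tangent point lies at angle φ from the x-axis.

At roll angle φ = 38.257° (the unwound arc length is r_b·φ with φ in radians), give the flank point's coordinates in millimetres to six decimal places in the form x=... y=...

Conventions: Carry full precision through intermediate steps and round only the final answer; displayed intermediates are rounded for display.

x=23.639004 y=1.871034

single-mesh involute tooth geometry (16T wheel at module 2.718)
pitch radius r_p = m·N/2 = 2.718·16/2 = 21.744000
base radius r_b = r_p·cos α = 21.744000·cos 24.912° = 19.720847
roll angle φ = 38.257° = 0.66771061 rad
x = r_b·(cos φ + φ·sin φ) = 23.639004
y = r_b·(sin φ − φ·cos φ) = 1.871034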